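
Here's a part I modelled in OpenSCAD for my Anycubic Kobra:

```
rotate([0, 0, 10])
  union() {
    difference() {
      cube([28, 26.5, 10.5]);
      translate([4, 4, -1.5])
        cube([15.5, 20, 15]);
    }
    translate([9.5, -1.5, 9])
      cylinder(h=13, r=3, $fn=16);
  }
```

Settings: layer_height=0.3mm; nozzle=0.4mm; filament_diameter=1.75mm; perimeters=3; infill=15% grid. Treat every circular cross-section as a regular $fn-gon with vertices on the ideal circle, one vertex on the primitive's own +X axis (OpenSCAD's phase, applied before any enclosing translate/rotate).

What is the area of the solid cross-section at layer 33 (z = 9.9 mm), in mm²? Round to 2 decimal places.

454.27 mm²

At z = 9.9 mm: the 28×26.5 cube contributes its full rectangle (area 742.00 mm²); the cube at (4, 4) (footprint 15.5×20) is included at this height (area 310.00 mm²); Taking the first minus the rest: starting from the 28×26.5 cube (742.00 mm²), the 15.5×20 cube at (4, 4) lies wholly inside it (removes its full 310.00 mm² and its 71.00 mm outline becomes a hole wall) — area = 432.00 mm²; the cylinder at (9.5, -1.5): section is a regular 16-gon, circumradius r=3 (area = (16/2)·3.000²·sin(360°/16) = 27.55 mm²); Merging all regions: the regions partially overlap — summed areas 459.55 mm² minus the doubly-counted overlap 5.28 mm² gives 454.27 mm² — area = 454.27 mm²; (rotated 10° about Z; rotation is an isometry so areas/perimeters/island counts are preserved). Overall, the cross-section is one region with 1 hole. Net area = 454.27 mm².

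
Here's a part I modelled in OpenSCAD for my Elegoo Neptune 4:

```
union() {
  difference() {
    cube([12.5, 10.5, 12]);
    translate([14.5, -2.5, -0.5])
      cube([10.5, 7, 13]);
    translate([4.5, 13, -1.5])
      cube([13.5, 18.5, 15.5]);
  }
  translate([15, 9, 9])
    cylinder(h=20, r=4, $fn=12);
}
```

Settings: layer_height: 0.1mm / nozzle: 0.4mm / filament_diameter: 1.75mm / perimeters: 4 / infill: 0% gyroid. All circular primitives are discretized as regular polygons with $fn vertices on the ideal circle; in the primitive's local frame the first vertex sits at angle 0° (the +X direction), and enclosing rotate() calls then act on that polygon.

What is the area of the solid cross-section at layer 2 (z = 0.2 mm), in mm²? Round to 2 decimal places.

131.25 mm²

At z = 0.2 mm: the 12.5×10.5 cube contributes its full rectangle (area 131.25 mm²); the cube at (14.5, -2.5) is present — its section is the full 10.5×7 rectangle (area 73.50 mm²); the cube at (4.5, 13) is present — its section is the full 13.5×18.5 rectangle (area 249.75 mm²); Subtracting the remaining from the first: starting from the 12.5×10.5 cube (131.25 mm²), the 10.5×7 cube at (14.5, -2.5) misses the remaining region (no effect); the 13.5×18.5 cube at (4.5, 13) misses the remaining region (no effect) — area = 131.25 mm²; the cylinder at (15, 9) is absent (z outside [9, 29]); Combining (union): only that combined region is present, so the union is just that shape — area = 131.25 mm². Overall, the cross-section is a single solid region. Net area = 131.25 mm².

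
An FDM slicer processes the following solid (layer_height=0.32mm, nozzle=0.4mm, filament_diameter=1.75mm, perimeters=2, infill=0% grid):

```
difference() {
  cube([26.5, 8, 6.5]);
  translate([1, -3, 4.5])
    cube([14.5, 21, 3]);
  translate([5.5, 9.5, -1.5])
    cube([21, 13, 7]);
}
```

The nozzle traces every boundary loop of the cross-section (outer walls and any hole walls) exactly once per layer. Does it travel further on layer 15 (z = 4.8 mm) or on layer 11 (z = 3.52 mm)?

Layer 15 (z = 4.8): the cube (footprint 26.5×8) is included at this height (perimeter 69.00 mm); the cube at (1, -3) is present — its section is the full 14.5×21 rectangle (perimeter 71.00 mm); the 21×13 cube at (5.5, 9.5) contributes its full rectangle (perimeter 68.00 mm); After the difference (first − rest): starting from the 26.5×8 cube, the 14.5×21 cube at (1, -3) partially overlaps it — only the 116.00 mm² overlap (of its 304.50 mm²) is removed, clipping the outline; the 21×13 cube at (5.5, 9.5) misses the remaining region (no effect) — boundary = 56.00 mm. So its perimeter = 56.00 mm. Layer 11 (z = 3.52): the 26.5×8 cube contributes its full rectangle (perimeter 69.00 mm); the cube at (1, -3) is absent (z outside [4.5, 7.5]); the cube at (5.5, 9.5) (footprint 21×13) is included at this height (perimeter 68.00 mm); Taking the first minus the rest: starting from the 26.5×8 cube, the 21×13 cube at (5.5, 9.5) misses the remaining region (no effect) — boundary = 69.00 mm. So its perimeter = 69.00 mm. Layer 11 is larger (69.00 vs 56.00 mm).

layer 11 (z = 3.52 mm)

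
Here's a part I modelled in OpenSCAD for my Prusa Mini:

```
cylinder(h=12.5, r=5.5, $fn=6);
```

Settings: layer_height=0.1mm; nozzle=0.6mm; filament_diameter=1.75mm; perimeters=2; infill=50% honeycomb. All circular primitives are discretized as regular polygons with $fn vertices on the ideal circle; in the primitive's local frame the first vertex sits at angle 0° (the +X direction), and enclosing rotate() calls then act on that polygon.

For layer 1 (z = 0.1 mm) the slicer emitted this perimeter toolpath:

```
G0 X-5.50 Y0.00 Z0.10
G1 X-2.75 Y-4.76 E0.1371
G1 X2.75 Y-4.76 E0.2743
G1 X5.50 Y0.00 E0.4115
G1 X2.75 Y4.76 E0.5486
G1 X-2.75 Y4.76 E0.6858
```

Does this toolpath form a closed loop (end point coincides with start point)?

Start point (G0): (-5.50, 0.00). End point (last G1): the path does not return to the start — open.

no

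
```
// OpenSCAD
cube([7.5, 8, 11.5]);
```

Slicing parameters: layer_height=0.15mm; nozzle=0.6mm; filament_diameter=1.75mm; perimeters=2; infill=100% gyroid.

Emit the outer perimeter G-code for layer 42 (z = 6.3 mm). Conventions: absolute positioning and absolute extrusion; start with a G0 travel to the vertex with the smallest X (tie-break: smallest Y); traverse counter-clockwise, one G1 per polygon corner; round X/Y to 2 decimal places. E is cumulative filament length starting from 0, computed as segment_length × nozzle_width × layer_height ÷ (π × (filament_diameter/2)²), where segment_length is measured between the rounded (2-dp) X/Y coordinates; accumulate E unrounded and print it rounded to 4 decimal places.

At z = 6.3 mm: the cube (footprint 7.5×8) is included at this height. The outline is a single polygon with 4 vertices. Extrusion per mm of travel: 0.6 × 0.15 / (π × 0.875²) = 0.037418. Accumulating E over each segment gives final E = 1.1599.

G0 X0.00 Y0.00 Z6.30
G1 X7.50 Y0.00 E0.2806
G1 X7.50 Y8.00 E0.5800
G1 X0.00 Y8.00 E0.8606
G1 X0.00 Y0.00 E1.1599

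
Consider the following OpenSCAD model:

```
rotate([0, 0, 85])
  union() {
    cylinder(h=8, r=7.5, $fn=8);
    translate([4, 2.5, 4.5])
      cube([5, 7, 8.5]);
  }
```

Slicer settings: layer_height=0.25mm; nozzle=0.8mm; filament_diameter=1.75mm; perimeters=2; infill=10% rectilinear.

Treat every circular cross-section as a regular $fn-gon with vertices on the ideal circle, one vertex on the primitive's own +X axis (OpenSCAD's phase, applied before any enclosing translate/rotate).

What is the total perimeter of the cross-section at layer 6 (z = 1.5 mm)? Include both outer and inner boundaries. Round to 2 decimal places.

45.92 mm

At z = 1.5 mm: the r=7.5 cylinder contributes a regular 8-gon of circumradius 7.5 (perimeter = 2·8·7.500·sin(180°/8) = 45.92 mm); the cube at (4, 2.5) is not intersected at this z (z outside [4.5, 13]); Merging all regions: only the r=7.5 cylinder is present, so the union is just that shape — boundary = 45.92 mm; (whole slice rotated 85° about Z — lengths, areas and connectivity unchanged). Overall, the cross-section is a single solid region. Total boundary length (outer) = 45.92 mm.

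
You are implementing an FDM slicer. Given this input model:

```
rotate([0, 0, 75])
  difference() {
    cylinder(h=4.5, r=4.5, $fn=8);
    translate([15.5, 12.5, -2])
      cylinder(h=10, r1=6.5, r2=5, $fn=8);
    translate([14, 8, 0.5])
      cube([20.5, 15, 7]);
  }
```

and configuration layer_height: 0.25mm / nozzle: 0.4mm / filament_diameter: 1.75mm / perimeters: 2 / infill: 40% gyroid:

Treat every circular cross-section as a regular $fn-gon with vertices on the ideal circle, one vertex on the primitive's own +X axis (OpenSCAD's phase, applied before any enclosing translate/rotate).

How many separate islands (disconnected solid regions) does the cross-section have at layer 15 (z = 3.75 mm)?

1

At z = 3.75 mm: the r=4.5 cylinder gives a regular 8-gon of circumradius 4.5 (constant along its height); the cone at (15.5, 12.5) contributes a regular 8-gon of circumradius 5.638 (interpolated between r1=6.5 and r2=5 at t=0.575); the cube at (14, 8) is present — its section is the full 20.5×15 rectangle; Subtracting the remaining from the first: starting from the r=4.5 cylinder, the cone at (15.5, 12.5) misses the remaining region (no effect); the 20.5×15 cube at (14, 8) misses the remaining region (no effect) — 1 connected region; (whole slice rotated 75° about Z — lengths, areas and connectivity unchanged). Overall, the cross-section is a single solid region. Island count = 1.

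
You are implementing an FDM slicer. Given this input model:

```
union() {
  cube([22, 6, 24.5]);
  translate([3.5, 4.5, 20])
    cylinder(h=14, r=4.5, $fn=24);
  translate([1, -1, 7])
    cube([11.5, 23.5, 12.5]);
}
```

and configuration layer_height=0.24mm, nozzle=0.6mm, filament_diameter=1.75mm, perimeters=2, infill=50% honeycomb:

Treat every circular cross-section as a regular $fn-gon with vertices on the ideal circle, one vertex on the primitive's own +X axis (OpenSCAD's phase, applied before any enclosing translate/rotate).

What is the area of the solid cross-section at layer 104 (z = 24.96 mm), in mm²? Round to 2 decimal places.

62.89 mm²

At z = 24.96 mm: the cube does not reach this height (z outside [0, 24.5]); the r=4.5 cylinder at (3.5, 4.5) contributes a regular 24-gon of circumradius 4.5 (area = (24/2)·4.500²·sin(360°/24) = 62.89 mm²); the cube at (1, -1) is not intersected at this z (z outside [7, 19.5]); Combining (union): only the r=4.5 cylinder at (3.5, 4.5) is present, so the union is just that shape — area = 62.89 mm². Overall, the cross-section is a single solid region. Net area = 62.89 mm².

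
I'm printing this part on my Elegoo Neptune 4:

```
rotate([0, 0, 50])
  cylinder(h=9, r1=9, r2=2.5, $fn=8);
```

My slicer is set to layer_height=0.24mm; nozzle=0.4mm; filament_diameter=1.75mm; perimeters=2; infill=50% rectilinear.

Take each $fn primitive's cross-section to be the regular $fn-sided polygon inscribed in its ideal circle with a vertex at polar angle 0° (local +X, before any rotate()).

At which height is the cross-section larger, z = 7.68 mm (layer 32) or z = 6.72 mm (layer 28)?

layer 28 (z = 6.72 mm)

Layer 32 (z = 7.68): the cone: at t=0.853 of its height the radius interpolates to r₁+(r₂−r₁)t = 3.453, giving a regular 8-gon of that circumradius (area = (8/2)·3.453²·sin(360°/8) = 33.73 mm²); (rotated 50° about Z; rotation is an isometry so areas/perimeters/island counts are preserved). So its area = 33.73 mm². Layer 28 (z = 6.72): the cone contributes a regular 8-gon of circumradius 4.147 (interpolated between r1=9 and r2=2.5 at t=0.747) (area = (8/2)·4.147²·sin(360°/8) = 48.63 mm²); (whole slice rotated 50° about Z — lengths, areas and connectivity unchanged). So its area = 48.63 mm². Layer 28 is larger (48.63 vs 33.73 mm²).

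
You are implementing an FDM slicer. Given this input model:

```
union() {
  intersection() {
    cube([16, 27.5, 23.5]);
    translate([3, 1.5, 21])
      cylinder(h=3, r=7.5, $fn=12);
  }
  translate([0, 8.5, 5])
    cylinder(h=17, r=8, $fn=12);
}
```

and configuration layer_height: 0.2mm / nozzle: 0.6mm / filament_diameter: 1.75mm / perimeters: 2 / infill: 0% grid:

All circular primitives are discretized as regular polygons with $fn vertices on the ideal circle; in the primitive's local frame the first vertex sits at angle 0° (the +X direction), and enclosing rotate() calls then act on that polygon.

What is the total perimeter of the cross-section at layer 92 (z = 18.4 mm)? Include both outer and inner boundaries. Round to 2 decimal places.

49.69 mm

At z = 18.4 mm: the 16×27.5 cube contributes its full rectangle (perimeter 87.00 mm); the cylinder at (3, 1.5) is not intersected at this z (z outside [21, 24]); Taking the intersection: at least one operand is absent at this height, so nothing remains; the cylinder at (0, 8.5): section is a regular 12-gon, circumradius r=8 (perimeter = 2·12·8.000·sin(180°/12) = 49.69 mm); Taking the union: only the r=8 cylinder at (0, 8.5) is present, so the union is just that shape — boundary = 49.69 mm. Overall, the cross-section is a single solid region. Total boundary length (outer) = 49.69 mm.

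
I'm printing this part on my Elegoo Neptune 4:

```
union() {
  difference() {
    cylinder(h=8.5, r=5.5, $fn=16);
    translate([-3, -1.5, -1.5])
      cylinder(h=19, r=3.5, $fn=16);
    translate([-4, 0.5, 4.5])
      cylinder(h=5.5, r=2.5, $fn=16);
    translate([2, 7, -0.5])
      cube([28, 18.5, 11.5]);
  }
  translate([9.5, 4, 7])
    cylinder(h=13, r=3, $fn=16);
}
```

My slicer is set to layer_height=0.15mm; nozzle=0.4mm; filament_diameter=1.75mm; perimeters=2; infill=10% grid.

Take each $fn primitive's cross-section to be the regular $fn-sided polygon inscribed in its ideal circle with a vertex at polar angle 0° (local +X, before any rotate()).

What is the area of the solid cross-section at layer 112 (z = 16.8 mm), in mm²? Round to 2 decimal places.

27.55 mm²

At z = 16.8 mm: the cylinder is not intersected at this z (z outside [0, 8.5]); the cylinder at (-3, -1.5): section is a regular 16-gon, circumradius r=3.5 (area = (16/2)·3.500²·sin(360°/16) = 37.50 mm²); the cylinder at (-4, 0.5) is not intersected at this z (z outside [4.5, 10]); the cube at (2, 7) is absent (z outside [-0.5, 11]); Taking the first minus the rest: the first operand is absent here, so nothing remains; the r=3 cylinder at (9.5, 4) gives a regular 16-gon of circumradius 3 (constant along its height) (area = (16/2)·3.000²·sin(360°/16) = 27.55 mm²); Combining (union): only the r=3 cylinder at (9.5, 4) is present, so the union is just that shape — area = 27.55 mm². Overall, the cross-section is a single solid region. Net area = 27.55 mm².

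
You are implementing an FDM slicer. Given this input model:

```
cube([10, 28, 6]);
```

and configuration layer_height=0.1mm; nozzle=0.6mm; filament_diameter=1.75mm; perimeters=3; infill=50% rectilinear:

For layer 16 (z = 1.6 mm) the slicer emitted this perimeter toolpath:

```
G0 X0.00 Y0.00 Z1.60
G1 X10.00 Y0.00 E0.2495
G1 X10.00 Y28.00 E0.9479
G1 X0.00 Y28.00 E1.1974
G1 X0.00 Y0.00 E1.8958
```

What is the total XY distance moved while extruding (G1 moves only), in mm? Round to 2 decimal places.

76.00 mm

Sum the Euclidean lengths of each G1 segment: total = 76.00 mm.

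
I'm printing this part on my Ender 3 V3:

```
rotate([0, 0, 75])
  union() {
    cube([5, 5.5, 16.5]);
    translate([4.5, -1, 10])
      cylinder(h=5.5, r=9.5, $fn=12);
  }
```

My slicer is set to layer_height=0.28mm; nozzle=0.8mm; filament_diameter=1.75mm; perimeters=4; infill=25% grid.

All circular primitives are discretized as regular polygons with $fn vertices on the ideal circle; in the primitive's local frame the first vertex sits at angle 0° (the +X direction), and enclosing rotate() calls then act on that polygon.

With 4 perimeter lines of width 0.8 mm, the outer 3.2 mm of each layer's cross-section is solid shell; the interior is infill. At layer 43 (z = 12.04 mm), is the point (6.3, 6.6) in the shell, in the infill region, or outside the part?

infill

At z = 12.04 mm: the cube is present — its section is the full 5×5.5 rectangle; the r=9.5 cylinder at (4.5, -1) gives a regular 12-gon of circumradius 9.5 (constant along its height); Taking the union: the 5×5.5 cube lies entirely inside the r=9.5 cylinder at (4.5, -1), so the union is just the r=9.5 cylinder at (4.5, -1) — 1 connected region; (whole slice rotated 75° about Z — lengths, areas and connectivity unchanged). Overall, the cross-section is a single solid region. Undo the 75° rotation: the query point maps to (8.006, -4.377) in the un-rotated model frame. The nearest boundary edge runs (12.73, -5.75)→(9.25, -9.23); distance from the point to it = 4.31 mm. The point is inside the cross-section and 4.31 mm from the nearest boundary — more than the 3.2 mm shell width (4 × 0.8), so it's in the infill interior.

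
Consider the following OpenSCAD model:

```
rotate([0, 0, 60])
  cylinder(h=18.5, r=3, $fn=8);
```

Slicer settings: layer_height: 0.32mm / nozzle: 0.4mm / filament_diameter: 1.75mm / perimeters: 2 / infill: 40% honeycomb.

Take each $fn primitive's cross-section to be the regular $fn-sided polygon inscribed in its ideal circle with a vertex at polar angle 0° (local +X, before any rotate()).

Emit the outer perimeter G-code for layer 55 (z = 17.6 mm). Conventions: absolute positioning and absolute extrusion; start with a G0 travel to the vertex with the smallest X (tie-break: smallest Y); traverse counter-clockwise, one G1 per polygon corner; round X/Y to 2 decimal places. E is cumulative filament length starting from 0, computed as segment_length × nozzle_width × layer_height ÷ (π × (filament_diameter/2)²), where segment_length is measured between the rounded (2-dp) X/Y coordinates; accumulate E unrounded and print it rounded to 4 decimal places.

G0 X-2.90 Y-0.78 Z17.60
G1 X-1.50 Y-2.60 E0.1222
G1 X0.78 Y-2.90 E0.2446
G1 X2.60 Y-1.50 E0.3668
G1 X2.90 Y0.78 E0.4891
G1 X1.50 Y2.60 E0.6113
G1 X-0.78 Y2.90 E0.7337
G1 X-2.60 Y1.50 E0.8559
G1 X-2.90 Y-0.78 E0.9783

At z = 17.6 mm: the r=3 cylinder contributes a regular 8-gon of circumradius 3; (whole slice rotated 60° about Z — lengths, areas and connectivity unchanged). The outline is a single polygon with 8 vertices. Extrusion per mm of travel: 0.4 × 0.32 / (π × 0.875²) = 0.053216. Accumulating E over each segment gives final E = 0.9783.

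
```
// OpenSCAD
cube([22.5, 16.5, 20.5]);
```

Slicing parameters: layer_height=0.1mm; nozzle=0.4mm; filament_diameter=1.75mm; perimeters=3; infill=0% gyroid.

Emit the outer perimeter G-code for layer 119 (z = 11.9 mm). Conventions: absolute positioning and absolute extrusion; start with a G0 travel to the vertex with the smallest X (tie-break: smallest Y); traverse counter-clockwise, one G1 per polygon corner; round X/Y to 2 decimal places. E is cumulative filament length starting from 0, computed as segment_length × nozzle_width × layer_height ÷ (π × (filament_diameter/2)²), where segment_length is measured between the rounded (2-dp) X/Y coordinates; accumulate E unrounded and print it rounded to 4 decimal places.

At z = 11.9 mm: the cube is present — its section is the full 22.5×16.5 rectangle. The outline is a single polygon with 4 vertices. Extrusion per mm of travel: 0.4 × 0.1 / (π × 0.875²) = 0.016630. Accumulating E over each segment gives final E = 1.2971.

G0 X0.00 Y0.00 Z11.90
G1 X22.50 Y0.00 E0.3742
G1 X22.50 Y16.50 E0.6486
G1 X0.00 Y16.50 E1.0227
G1 X0.00 Y0.00 E1.2971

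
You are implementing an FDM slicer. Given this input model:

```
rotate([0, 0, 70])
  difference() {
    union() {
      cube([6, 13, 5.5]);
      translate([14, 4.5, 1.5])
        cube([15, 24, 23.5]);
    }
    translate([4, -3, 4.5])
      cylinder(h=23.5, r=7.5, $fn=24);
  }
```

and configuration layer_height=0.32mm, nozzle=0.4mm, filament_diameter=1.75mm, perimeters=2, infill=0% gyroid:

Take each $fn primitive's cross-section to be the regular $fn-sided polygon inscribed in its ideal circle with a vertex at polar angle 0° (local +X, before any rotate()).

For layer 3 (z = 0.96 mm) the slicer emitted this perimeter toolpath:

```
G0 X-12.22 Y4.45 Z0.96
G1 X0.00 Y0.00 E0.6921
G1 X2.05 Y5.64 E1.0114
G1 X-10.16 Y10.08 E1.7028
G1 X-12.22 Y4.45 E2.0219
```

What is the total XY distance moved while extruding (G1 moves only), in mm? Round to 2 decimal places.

37.99 mm

Sum the Euclidean lengths of each G1 segment: total = 37.99 mm.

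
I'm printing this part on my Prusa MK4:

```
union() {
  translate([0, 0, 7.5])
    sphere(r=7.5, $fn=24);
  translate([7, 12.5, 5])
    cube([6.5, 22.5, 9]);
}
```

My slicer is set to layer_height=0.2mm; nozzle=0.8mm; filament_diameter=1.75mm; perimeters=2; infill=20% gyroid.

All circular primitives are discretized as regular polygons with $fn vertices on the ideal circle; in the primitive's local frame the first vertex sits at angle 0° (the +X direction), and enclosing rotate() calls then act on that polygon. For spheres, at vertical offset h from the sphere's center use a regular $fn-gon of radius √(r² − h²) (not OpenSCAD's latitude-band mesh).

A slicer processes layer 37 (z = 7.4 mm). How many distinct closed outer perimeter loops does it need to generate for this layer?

2

At z = 7.4 mm: the sphere: section is a regular 24-gon, circumradius = √(r²−h²) = √(7.5²−0.1²) = 7.499; the cube at (7, 12.5) is present — its section is the full 6.5×22.5 rectangle; Combining (union): the 2 present regions are separate (no shared area or edge), so areas and boundary lengths simply add and each stays a separate island — 2 connected regions. The result has 2 disconnected regions.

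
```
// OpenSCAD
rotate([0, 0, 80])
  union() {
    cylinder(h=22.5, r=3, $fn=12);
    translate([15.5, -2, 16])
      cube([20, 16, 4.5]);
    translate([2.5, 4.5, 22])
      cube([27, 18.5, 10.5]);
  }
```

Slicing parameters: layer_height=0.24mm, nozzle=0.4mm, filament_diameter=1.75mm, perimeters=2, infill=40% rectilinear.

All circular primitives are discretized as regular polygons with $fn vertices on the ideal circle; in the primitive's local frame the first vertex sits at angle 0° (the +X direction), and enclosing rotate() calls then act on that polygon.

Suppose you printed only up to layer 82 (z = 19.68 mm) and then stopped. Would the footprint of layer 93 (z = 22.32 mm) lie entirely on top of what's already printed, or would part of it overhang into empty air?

Compare the two slices. At z = 19.68: the r=3 cylinder contributes a regular 12-gon of circumradius 3 (area = (12/2)·3.000²·sin(360°/12) = 27.00 mm²); the cube at (15.5, -2) (footprint 20×16) is included at this height (area 320.00 mm²); the cube at (2.5, 4.5) is not intersected at this z (z outside [22, 32.5]); Taking the union: the 2 present regions are separate (no shared area or edge), so areas and boundary lengths simply add and each stays a separate island — area = 347.00 mm²; (whole slice rotated 80° about Z — lengths, areas and connectivity unchanged). At z = 22.32: the r=3 cylinder gives a regular 12-gon of circumradius 3 (constant along its height) (area = (12/2)·3.000²·sin(360°/12) = 27.00 mm²); the cube at (15.5, -2) does not reach this height (z outside [16, 20.5]); the cube at (2.5, 4.5) is present — its section is the full 27×18.5 rectangle (area 499.50 mm²); Combining (union): the 2 present regions are separate (no shared area or edge), so areas and boundary lengths simply add and each stays a separate island — area = 526.50 mm²; (rotated 80° about Z; rotation is an isometry so areas/perimeters/island counts are preserved). Checking containment: at z = 22.32 the cross-section extends beyond the z = 19.68 cross-section by about 366.50 mm².

part overhangs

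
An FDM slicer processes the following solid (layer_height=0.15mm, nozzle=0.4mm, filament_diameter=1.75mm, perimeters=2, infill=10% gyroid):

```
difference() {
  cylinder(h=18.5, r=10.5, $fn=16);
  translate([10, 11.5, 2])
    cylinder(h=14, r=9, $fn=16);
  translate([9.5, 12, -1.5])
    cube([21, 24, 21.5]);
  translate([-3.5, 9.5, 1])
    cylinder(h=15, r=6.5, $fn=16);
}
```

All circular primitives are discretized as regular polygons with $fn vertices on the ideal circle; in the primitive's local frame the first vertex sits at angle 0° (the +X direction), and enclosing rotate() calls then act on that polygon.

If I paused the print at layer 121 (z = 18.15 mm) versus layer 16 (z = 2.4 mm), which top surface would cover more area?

Layer 121 (z = 18.15): the r=10.5 cylinder contributes a regular 16-gon of circumradius 10.5 (area = (16/2)·10.500²·sin(360°/16) = 337.53 mm²); the cylinder at (10, 11.5) does not reach this height (z outside [2, 16]); the 21×24 cube at (9.5, 12) contributes its full rectangle (area 504.00 mm²); the cylinder at (-3.5, 9.5) is absent (z outside [1, 16]); Subtracting the remaining from the first: starting from the r=10.5 cylinder (337.53 mm²), the 21×24 cube at (9.5, 12) misses the remaining region (no effect) — area = 337.53 mm². So its area = 337.53 mm². Layer 16 (z = 2.4): the r=10.5 cylinder gives a regular 16-gon of circumradius 10.5 (constant along its height) (area = (16/2)·10.500²·sin(360°/16) = 337.53 mm²); the r=9 cylinder at (10, 11.5) gives a regular 16-gon of circumradius 9 (constant along its height) (area = (16/2)·9.000²·sin(360°/16) = 247.98 mm²); the cube at (9.5, 12) is present — its section is the full 21×24 rectangle (area 504.00 mm²); the r=6.5 cylinder at (-3.5, 9.5) gives a regular 16-gon of circumradius 6.5 (constant along its height) (area = (16/2)·6.500²·sin(360°/16) = 129.35 mm²); Taking the first minus the rest: starting from the r=10.5 cylinder (337.53 mm²), the r=9 cylinder at (10, 11.5) partially overlaps it — only the 32.00 mm² overlap (of its 247.98 mm²) is removed, clipping the outline; the 21×24 cube at (9.5, 12) misses the remaining region (no effect); the r=6.5 cylinder at (-3.5, 9.5) partially overlaps it — only the 55.58 mm² overlap (of its 129.35 mm²) is removed, clipping the outline — area = 249.95 mm². So its area = 249.95 mm². Layer 121 is larger (337.53 vs 249.95 mm²).

layer 121 (z = 18.15 mm)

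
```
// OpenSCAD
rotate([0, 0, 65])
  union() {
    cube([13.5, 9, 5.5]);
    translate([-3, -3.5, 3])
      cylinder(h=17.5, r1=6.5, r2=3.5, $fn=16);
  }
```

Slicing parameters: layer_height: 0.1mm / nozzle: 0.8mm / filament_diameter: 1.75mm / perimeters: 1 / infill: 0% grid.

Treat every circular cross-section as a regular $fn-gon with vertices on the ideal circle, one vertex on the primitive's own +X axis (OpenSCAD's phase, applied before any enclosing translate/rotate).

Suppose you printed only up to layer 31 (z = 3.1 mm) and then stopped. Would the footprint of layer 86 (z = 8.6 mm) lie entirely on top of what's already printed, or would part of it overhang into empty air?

Compare the two slices. At z = 3.1: the cube (footprint 13.5×9) is included at this height (area 121.50 mm²); the cone at (-3, -3.5) (r1=6.5→r2=3.5) has section circumradius 6.483 here — a regular 16-gon (area = (16/2)·6.483²·sin(360°/16) = 128.67 mm²); Merging all regions: the regions partially overlap — summed areas 250.17 mm² minus the doubly-counted overlap 2.95 mm² gives 247.22 mm² — area = 247.22 mm²; (rotated 65° about Z; rotation is an isometry so areas/perimeters/island counts are preserved). At z = 8.6: the cube is not intersected at this z (z outside [0, 5.5]); the cone at (-3, -3.5): at t=0.320 of its height the radius interpolates to r₁+(r₂−r₁)t = 5.540, giving a regular 16-gon of that circumradius (area = (16/2)·5.540²·sin(360°/16) = 93.96 mm²); Combining (union): only the cone at (-3, -3.5) is present, so the union is just that shape — area = 93.96 mm²; (rotated 65° about Z; rotation is an isometry so areas/perimeters/island counts are preserved). Checking containment: the cross-section at z = 8.6 is a subset of the cross-section at z = 3.1.

entirely on top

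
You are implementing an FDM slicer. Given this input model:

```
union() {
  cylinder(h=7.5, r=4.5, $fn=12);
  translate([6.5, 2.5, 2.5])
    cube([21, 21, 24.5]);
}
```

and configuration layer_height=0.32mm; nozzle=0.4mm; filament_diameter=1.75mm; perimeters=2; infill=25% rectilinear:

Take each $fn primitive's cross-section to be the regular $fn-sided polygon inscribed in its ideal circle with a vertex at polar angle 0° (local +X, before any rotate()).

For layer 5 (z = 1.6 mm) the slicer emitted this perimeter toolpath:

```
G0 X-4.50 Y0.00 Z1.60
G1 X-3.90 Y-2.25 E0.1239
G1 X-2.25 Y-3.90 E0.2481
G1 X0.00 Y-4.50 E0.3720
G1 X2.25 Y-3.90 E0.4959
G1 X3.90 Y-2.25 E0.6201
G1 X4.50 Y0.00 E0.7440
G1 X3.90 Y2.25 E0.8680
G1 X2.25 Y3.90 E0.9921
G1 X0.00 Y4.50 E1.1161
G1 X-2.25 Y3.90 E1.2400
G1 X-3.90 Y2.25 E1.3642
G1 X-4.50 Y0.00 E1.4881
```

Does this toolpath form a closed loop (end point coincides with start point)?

yes

Start point (G0): (-4.50, 0.00). End point (last G1): the path returns to the start — closed.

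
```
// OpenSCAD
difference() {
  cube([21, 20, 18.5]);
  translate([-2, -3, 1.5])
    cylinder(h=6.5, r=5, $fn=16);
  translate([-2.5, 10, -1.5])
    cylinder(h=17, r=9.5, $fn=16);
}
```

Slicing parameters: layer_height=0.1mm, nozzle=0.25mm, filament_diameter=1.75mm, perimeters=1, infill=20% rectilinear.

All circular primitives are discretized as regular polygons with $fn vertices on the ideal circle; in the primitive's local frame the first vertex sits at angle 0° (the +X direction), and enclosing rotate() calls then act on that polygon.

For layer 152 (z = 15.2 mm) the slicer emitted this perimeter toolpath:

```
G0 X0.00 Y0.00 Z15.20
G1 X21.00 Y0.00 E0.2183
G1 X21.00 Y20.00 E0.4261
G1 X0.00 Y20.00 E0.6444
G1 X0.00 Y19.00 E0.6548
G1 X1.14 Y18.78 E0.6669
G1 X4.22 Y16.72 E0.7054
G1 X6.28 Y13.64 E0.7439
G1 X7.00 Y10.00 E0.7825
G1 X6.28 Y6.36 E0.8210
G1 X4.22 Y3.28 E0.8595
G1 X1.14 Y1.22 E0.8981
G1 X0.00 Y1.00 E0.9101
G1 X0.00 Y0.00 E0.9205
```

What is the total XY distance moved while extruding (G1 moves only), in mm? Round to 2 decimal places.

Sum the Euclidean lengths of each G1 segment: total = 88.56 mm.

88.56 mm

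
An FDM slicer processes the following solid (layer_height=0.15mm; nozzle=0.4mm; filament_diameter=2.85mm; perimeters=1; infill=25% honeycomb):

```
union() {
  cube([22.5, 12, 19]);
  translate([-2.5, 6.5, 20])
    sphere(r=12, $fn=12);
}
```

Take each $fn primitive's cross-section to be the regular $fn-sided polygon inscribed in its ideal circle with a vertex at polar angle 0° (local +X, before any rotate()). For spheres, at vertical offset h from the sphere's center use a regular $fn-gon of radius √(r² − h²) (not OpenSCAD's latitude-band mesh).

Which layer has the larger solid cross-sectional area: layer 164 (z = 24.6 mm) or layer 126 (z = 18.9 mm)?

Layer 164 (z = 24.6): the cube is absent (z outside [0, 19]); the r=12 sphere at (-2.5, 6.5) slices to a regular 12-gon of circumradius 11.083 (√(r²−h²) with h=4.6 from center) (area = (12/2)·11.083²·sin(360°/12) = 368.52 mm²); Merging all regions: only the r=12 sphere at (-2.5, 6.5) is present, so the union is just that shape — area = 368.52 mm². So its area = 368.52 mm². Layer 126 (z = 18.9): the 22.5×12 cube contributes its full rectangle (area 270.00 mm²); the r=12 sphere at (-2.5, 6.5) contributes a regular 12-gon of circumradius √(12²−1.1²) = 11.949 (area = (12/2)·11.949²·sin(360°/12) = 428.37 mm²); Taking the union: the regions partially overlap — summed areas 698.37 mm² minus the doubly-counted overlap 103.58 mm² gives 594.79 mm² — area = 594.79 mm². So its area = 594.79 mm². Layer 126 is larger (594.79 vs 368.52 mm²).

layer 126 (z = 18.9 mm)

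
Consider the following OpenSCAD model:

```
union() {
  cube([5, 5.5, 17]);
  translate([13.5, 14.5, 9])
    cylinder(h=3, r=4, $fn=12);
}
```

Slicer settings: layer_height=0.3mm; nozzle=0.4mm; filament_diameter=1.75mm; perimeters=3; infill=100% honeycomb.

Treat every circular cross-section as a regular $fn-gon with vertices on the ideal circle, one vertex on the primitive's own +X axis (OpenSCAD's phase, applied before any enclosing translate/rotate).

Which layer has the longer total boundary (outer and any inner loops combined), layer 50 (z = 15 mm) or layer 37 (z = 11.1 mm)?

layer 37 (z = 11.1 mm)

Layer 50 (z = 15): the cube is present — its section is the full 5×5.5 rectangle (perimeter 21.00 mm); the cylinder at (13.5, 14.5) does not reach this height (z outside [9, 12]); Combining (union): only the 5×5.5 cube is present, so the union is just that shape — boundary = 21.00 mm. So its perimeter = 21.00 mm. Layer 37 (z = 11.1): the cube (footprint 5×5.5) is included at this height (perimeter 21.00 mm); the r=4 cylinder at (13.5, 14.5) gives a regular 12-gon of circumradius 4 (constant along its height) (perimeter = 2·12·4.000·sin(180°/12) = 24.85 mm); Taking the union: the 2 present regions are separate (no shared area or edge), so areas and boundary lengths simply add and each stays a separate island — boundary = 45.85 mm. So its perimeter = 45.85 mm. Layer 37 is larger (45.85 vs 21.00 mm).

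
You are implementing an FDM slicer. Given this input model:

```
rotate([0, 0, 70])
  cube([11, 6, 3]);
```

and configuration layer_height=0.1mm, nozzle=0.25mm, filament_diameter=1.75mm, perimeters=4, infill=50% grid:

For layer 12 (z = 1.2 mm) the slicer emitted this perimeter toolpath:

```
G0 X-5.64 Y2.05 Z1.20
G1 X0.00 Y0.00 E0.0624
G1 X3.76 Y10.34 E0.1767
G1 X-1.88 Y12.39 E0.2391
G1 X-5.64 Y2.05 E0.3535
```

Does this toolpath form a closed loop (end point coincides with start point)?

Start point (G0): (-5.64, 2.05). End point (last G1): the path returns to the start — closed.

yes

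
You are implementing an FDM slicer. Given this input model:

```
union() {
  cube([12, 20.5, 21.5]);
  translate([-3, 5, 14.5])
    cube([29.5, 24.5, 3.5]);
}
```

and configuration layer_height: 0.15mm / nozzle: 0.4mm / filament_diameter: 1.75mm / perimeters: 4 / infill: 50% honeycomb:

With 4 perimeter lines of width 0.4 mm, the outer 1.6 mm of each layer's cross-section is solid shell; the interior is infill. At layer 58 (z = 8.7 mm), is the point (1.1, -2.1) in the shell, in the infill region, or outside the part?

At z = 8.7 mm: the 12×20.5 cube contributes its full rectangle; the cube at (-3, 5) is absent (z outside [14.5, 18]); Combining (union): only the 12×20.5 cube is present, so the union is just that shape — 1 connected region. Overall, the cross-section is a single solid region. The nearest boundary edge runs (0.00, 0.00)→(12.00, 0.00); distance from the point to it = 2.10 mm. The point is not inside any of the regions above, so it lies outside the cross-section (2.10 mm from the nearest boundary).

outside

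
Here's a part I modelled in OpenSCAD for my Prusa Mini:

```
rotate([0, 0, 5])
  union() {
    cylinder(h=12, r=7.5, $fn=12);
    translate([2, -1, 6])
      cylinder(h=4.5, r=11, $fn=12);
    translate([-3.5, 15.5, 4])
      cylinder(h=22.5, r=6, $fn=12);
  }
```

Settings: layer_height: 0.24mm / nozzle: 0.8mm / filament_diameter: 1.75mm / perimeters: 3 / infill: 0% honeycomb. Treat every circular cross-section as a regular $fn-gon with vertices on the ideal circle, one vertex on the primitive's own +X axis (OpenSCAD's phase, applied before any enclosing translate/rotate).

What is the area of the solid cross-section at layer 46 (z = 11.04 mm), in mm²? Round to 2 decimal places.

276.75 mm²

At z = 11.04 mm: the r=7.5 cylinder gives a regular 12-gon of circumradius 7.5 (constant along its height) (area = (12/2)·7.500²·sin(360°/12) = 168.75 mm²); the cylinder at (2, -1) does not reach this height (z outside [6, 10.5]); the r=6 cylinder at (-3.5, 15.5) gives a regular 12-gon of circumradius 6 (constant along its height) (area = (12/2)·6.000²·sin(360°/12) = 108.00 mm²); Combining (union): the 2 present regions are separate (no shared area or edge), so areas and boundary lengths simply add and each stays a separate island — area = 276.75 mm²; (whole slice rotated 5° about Z — lengths, areas and connectivity unchanged). Overall, the cross-section has 2 separate islands. Net area = 276.75 mm².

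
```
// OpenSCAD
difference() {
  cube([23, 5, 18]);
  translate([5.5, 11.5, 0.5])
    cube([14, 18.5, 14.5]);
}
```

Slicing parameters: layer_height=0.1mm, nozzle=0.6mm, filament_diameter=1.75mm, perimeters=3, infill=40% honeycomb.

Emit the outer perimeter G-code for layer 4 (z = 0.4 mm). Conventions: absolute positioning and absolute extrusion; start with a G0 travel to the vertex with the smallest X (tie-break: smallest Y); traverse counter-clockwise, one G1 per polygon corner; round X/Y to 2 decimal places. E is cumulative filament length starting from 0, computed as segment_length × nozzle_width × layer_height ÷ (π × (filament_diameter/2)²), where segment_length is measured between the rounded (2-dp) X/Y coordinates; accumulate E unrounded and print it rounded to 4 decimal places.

At z = 0.4 mm: the cube (footprint 23×5) is included at this height; the cube at (5.5, 11.5) is absent (z outside [0.5, 15]); Subtracting the remaining from the first: none of the subtracted shapes is present at this height, so the 23×5 cube is unchanged — 1 connected region. The outline is a single polygon with 4 vertices. Extrusion per mm of travel: 0.6 × 0.1 / (π × 0.875²) = 0.024945. Accumulating E over each segment gives final E = 1.3969.

G0 X0.00 Y0.00 Z0.40
G1 X23.00 Y0.00 E0.5737
G1 X23.00 Y5.00 E0.6985
G1 X0.00 Y5.00 E1.2722
G1 X0.00 Y0.00 E1.3969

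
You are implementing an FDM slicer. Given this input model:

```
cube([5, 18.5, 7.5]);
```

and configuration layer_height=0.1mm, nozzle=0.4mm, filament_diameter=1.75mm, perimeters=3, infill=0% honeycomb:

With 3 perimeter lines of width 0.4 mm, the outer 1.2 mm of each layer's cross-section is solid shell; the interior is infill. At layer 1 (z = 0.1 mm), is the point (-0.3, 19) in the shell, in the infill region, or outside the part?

outside

At z = 0.1 mm: the cube is present — its section is the full 5×18.5 rectangle. Overall, the cross-section is a single solid region. The nearest boundary edge runs (5.00, 18.50)→(0.00, 18.50); distance from the point to it = 0.58 mm. The point is not inside any of the regions above, so it lies outside the cross-section (0.58 mm from the nearest boundary).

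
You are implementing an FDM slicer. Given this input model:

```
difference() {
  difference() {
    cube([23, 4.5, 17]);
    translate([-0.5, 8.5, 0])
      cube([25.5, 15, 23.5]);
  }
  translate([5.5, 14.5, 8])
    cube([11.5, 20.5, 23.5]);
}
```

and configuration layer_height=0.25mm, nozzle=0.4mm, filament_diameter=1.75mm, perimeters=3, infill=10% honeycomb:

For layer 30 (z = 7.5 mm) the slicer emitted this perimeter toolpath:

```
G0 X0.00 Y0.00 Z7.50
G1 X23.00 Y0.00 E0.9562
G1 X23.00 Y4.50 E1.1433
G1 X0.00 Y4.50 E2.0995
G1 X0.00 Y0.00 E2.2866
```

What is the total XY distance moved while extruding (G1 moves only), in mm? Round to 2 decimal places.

Sum the Euclidean lengths of each G1 segment: total = 55.00 mm.

55.00 mm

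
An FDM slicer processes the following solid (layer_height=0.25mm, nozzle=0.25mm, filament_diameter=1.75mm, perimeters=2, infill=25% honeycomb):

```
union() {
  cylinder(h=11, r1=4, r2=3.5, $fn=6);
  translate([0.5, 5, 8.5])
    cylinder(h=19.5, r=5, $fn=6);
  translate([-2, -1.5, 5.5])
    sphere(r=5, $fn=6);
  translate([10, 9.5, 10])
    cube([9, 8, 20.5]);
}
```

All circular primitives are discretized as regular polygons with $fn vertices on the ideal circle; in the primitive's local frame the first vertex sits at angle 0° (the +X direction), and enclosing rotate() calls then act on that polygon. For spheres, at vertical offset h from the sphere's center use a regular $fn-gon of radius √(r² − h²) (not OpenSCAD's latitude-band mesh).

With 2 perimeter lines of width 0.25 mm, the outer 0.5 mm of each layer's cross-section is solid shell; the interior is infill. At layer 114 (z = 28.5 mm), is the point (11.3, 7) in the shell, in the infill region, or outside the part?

At z = 28.5 mm: the cone is not intersected at this z (z outside [0, 11]); the cylinder at (0.5, 5) is absent (z outside [8.5, 28]); the sphere at (-2, -1.5) is not intersected at this z (|z−center|=23.000 > r=5); the 9×8 cube at (10, 9.5) contributes its full rectangle; Combining (union): only the 9×8 cube at (10, 9.5) is present, so the union is just that shape — 1 connected region. Overall, the cross-section is a single solid region. The nearest boundary edge runs (10.00, 9.50)→(19.00, 9.50); distance from the point to it = 2.50 mm. The point is not inside any of the regions above, so it lies outside the cross-section (2.50 mm from the nearest boundary).

outside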